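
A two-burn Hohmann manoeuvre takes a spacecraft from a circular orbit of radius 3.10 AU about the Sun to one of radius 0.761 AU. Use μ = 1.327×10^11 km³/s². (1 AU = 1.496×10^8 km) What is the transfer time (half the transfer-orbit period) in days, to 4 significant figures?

t = 489.9 days

In km: r₁ = 3.10 × 1.496×10^8 = 4.6376×10^8 km; r₂ = 0.761 × 1.496×10^8 = 1.138456×10^8 km.
Transfer-ellipse semi-major axis a_t = (r₁ + r₂)/2 = (4.6376×10^8 + 1.138456×10^8)/2 = 2.888028×10^8 km.
By Kepler's third law the transfer-orbit period is T = 2π√(a_t³/μ), so t = T/2 = 4.233×10^7 s.
Converting: 4.233×10^7 s ÷ 86400 s/day = 489.9 days.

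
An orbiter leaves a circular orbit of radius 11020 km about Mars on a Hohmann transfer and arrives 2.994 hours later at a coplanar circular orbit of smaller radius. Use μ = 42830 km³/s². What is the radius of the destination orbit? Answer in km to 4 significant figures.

Transfer time t = 2.994 hours = 10778.4 s, and t = π√(a_t³/μ).
So a_t = (μ t²/π²)^(1/3) = (42830 × (10778.4)² / π²)^(1/3) = 7958.9 km.
Since a_t = (r₁ + r₂)/2, r₂ = 2a_t − r₁ = 2×7958.9 − 11020 = 4897.8 km.

r₂ = 4898 km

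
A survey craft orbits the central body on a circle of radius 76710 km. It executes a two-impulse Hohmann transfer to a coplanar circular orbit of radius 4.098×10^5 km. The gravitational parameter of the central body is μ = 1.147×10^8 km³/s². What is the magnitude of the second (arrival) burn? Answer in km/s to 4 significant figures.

Δv₂ = 7.335 km/s

Transfer-ellipse semi-major axis a_t = (r₁ + r₂)/2 = (76710 + 4.098×10^5)/2 = 2.43255×10^5 km.
Circular speed at r = 4.098×10^5 km: v_c = √(μ/r) = 16.73 km/s.
Transfer-orbit speed at the same r (vis-viva, a = a_t): v_t = √[μ(2/r − 1/a_t)] = 9.395 km/s.
Δv₂ = |v_t − v_c| = |9.395 − 16.73| = 7.335 km/s.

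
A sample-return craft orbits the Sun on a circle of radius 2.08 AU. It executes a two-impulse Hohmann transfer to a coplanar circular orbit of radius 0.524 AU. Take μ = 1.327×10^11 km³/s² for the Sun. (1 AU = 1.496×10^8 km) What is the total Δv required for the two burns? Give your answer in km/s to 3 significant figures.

Δv = 18.4 km/s

In km: r₁ = 2.08 × 1.496×10^8 = 3.11168×10^8 km; r₂ = 0.524 × 1.496×10^8 = 7.83904×10^7 km.
The Hohmann ellipse has a_t = (r₁ + r₂)/2 = 1.947792×10^8 km.
At r₁ the circular-orbit speed is v₁ = √(μ/r₁) = 20.65 km/s.
Transfer-orbit speed at r₁ (vis-viva): v_a = √[μ(2/r₁ − 1/a_t)] = 13.10 km/s.
First burn Δv₁ = |v_a − v₁| = 7.550 km/s.
Circular speed at r₂: v₂ = √(μ/r₂) = 41.14 km/s.
Transfer-orbit speed at r₂: v_p = √[μ(2/r₂ − 1/a_t)] = 52.00 km/s.
Second burn Δv₂ = |v₂ − v_p| = 10.86 km/s.
Δv = Δv₁ + Δv₂ = 7.550 + 10.86 = 18.41 km/s.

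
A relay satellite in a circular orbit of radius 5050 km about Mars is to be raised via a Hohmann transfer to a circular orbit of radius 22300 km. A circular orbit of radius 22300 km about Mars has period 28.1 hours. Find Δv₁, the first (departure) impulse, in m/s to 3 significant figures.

Δv₁ = 806 m/s

From Kepler's third law T² = 4π²r³/μ at r = 22300 km, T = 28.1 hours = 28.1 × 3600 s = 1.0116×10^5 s: μ = 4π²r³/T² = 42781.6 km³/s².
Semi-major axis of the transfer orbit: a_t = (5050 + 22300)/2 = 13675 km.
On the circular orbit at r = 5050 km, v_c = √(μ/r) = 2.9106 km/s.
Vis-viva on the transfer ellipse at r = 5050 km gives v_t = √[μ(2/r − 1/a_t)] = 3.7168 km/s.
Δv₁ = |v_t − v_c| = |3.7168 − 2.9106| = 0.8062 km/s.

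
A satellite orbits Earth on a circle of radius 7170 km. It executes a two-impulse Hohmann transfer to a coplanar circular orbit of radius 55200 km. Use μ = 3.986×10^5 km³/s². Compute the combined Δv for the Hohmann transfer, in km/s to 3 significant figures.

Δv = 3.86 km/s

The Hohmann ellipse has a_t = (r₁ + r₂)/2 = 31185 km.
Circular speed at r₁: v₁ = √(μ/r₁) = √(3.986×10^5/7170) = 7.456 km/s.
On the transfer ellipse at r₁, v² = μ(2/r − 1/a) gives v_p = √[μ(2/r₁ − 1/a_t)] = 9.920 km/s.
First burn Δv₁ = |v_p − v₁| = 2.464 km/s.
At r₂, v₂ = √(μ/r₂) = 2.6872 km/s.
Transfer-orbit speed at r₂: v_a = √[μ(2/r₂ − 1/a_t)] = 1.2885 km/s.
Second burn Δv₂ = |v₂ − v_a| = 1.399 km/s.
Δv = Δv₁ + Δv₂ = 2.464 + 1.399 = 3.863 km/s.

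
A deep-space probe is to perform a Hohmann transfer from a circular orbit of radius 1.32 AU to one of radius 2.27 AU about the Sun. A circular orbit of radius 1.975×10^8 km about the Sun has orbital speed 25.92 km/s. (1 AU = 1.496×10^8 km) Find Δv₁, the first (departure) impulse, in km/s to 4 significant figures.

From the circular-orbit relation v² = μ/r at r = 1.975×10^8 km: μ = v²r = (25.92)² × 1.975×10^8 = 1.32690×10^11 km³/s².
In km: r₁ = 1.32 × 1.496×10^8 = 1.97472×10^8 km; r₂ = 2.27 × 1.496×10^8 = 3.39592×10^8 km.
The Hohmann ellipse has a_t = (r₁ + r₂)/2 = 2.68532×10^8 km.
On the circular orbit at r = 1.97472×10^8 km, v_c = √(μ/r) = 25.922 km/s.
Vis-viva on the transfer ellipse at r = 1.97472×10^8 km gives v_t = √[μ(2/r − 1/a_t)] = 29.151 km/s.
Δv₁ = |v_t − v_c| = |29.151 − 25.922| = 3.229 km/s.

Δv₁ = 3.229 km/s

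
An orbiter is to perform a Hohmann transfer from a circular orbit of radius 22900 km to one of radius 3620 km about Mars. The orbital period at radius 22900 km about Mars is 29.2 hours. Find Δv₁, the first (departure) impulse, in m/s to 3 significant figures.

From Kepler's third law T² = 4π²r³/μ at r = 22900 km, T = 29.2 hours = 29.2 × 3600 s = 1.0512×10^5 s: μ = 4π²r³/T² = 42903.8 km³/s².
The Hohmann ellipse has a_t = (r₁ + r₂)/2 = 13260 km.
Circular speed at r = 22900 km: v_c = √(μ/r) = 1.3688 km/s.
Transfer-orbit speed at the same r (vis-viva, a = a_t): v_t = √[μ(2/r − 1/a_t)] = 0.71518 km/s.
Δv₁ = |v_t − v_c| = |0.71518 − 1.3688| = 0.6536 km/s.

Δv₁ = 654 m/s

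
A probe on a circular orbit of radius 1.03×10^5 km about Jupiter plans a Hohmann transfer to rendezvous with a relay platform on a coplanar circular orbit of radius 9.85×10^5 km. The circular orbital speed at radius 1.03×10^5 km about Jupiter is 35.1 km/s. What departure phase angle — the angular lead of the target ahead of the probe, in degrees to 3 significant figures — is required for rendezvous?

φ = 106°

From the circular-orbit relation v² = μ/r at r = 1.03×10^5 km: μ = v²r = (35.1)² × 1.03×10^5 = 1.26897×10^8 km³/s².
Semi-major axis of the transfer orbit: a_t = (1.030×10^5 + 9.850×10^5)/2 = 5.440×10^5 km.
Transfer time t = π√(a_t³/μ) = 1.1190×10^5 s.
Target angular speed ω₂ = √(μ/r₂³) = 1.1523×10^-5 rad/s.
Angle swept by the target during transfer: ω₂·t = 1.2894 rad = 73.88°.
Arrival is 180° from departure on the ellipse, so φ = 180° − 73.88° = 106°.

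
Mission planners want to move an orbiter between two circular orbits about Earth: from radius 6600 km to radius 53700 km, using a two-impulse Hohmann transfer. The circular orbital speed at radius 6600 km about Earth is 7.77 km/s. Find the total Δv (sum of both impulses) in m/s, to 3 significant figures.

Δv = 4050 m/s

From the circular-orbit relation v² = μ/r at r = 6600 km: μ = v²r = (7.77)² × 6600 = 3.98461×10^5 km³/s².
Transfer-ellipse semi-major axis a_t = (r₁ + r₂)/2 = (6600 + 53700)/2 = 30150 km.
At r₁ the circular-orbit speed is v₁ = √(μ/r₁) = 7.77000 km/s.
Transfer-orbit speed at r₁ (v² = μ(2/r − 1/a)): v_p = √[μ(2/r₁ − 1/a_t)] = 10.3697 km/s.
First burn Δv₁ = |v_p − v₁| = 2.5997 km/s.
At r₂, v₂ = √(μ/r₂) = 2.7240 km/s.
Transfer-orbit speed at r₂: v_a = √[μ(2/r₂ − 1/a_t)] = 1.2745 km/s.
Second burn Δv₂ = |v₂ − v_a| = 1.4495 km/s.
Δv = Δv₁ + Δv₂ = 2.5997 + 1.4495 = 4.049 km/s.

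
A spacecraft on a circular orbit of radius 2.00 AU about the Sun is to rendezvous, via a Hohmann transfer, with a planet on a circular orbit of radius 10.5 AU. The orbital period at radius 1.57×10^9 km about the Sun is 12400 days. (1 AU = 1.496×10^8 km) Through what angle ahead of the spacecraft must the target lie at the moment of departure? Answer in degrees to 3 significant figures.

φ = 97.3°

From Kepler's third law T² = 4π²r³/μ at r = 1.57×10^9 km, T = 12400 days = 12400 × 86400 s = 1.07136×10^9 s: μ = 4π²r³/T² = 1.33103×10^11 km³/s².
In km: r₁ = 2.00 × 1.496×10^8 = 2.992×10^8 km; r₂ = 10.5 × 1.496×10^8 = 1.5708×10^9 km.
The Hohmann ellipse has a_t = (r₁ + r₂)/2 = 9.350×10^8 km.
Transfer time t = π√(a_t³/μ) = 2.462×10^8 s.
The target's mean motion on its circular orbit is ω₂ = √(μ/r₂³) = 5.860×10^-9 rad/s.
Angle swept by the target during transfer: ω₂·t = 1.4427 rad = 82.66°.
The spacecraft traverses 180° on the transfer ellipse, so the target must lead by 180° − 82.66° = 97.3°.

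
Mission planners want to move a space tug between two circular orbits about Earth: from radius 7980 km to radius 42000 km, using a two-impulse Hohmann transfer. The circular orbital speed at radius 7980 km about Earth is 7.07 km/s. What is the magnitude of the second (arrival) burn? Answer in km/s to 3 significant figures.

From the circular-orbit relation v² = μ/r at r = 7980 km: μ = v²r = (7.07)² × 7980 = 3.98880×10^5 km³/s².
The Hohmann ellipse has a_t = (r₁ + r₂)/2 = 24990 km.
On the circular orbit at r = 42000 km, v_c = √(μ/r) = 3.0817 km/s.
Vis-viva on the transfer ellipse at r = 42000 km gives v_t = √[μ(2/r − 1/a_t)] = 1.7415 km/s.
Δv₂ = |v_t − v_c| = |1.7415 − 3.0817| = 1.340 km/s.

Δv₂ = 1.34 km/s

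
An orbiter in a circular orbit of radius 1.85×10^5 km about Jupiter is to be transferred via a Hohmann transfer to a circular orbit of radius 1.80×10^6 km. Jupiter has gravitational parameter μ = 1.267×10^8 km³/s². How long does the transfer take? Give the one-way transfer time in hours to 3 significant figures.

t = 76.7 hours

The Hohmann ellipse has a_t = (r₁ + r₂)/2 = 9.925×10^5 km.
Transfer time t = π√(a_t³/μ) = π√((9.925×10^5)³ / 1.267×10^8) = 2.760×10^5 s.
Converting: 2.760×10^5 s ÷ 3600 s/hour = 76.7 hours.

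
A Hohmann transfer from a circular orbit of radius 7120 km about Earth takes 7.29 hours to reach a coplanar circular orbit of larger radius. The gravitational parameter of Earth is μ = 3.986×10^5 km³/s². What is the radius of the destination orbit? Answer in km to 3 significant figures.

r₂ = 53500 km

Transfer time t = 7.29 hours = 26244 s, and t = π√(a_t³/μ).
So a_t = (μ t²/π²)^(1/3) = (3.986×10^5 × (26244)² / π²)^(1/3) = 30299 km.
Since a_t = (r₁ + r₂)/2, r₂ = 2a_t − r₁ = 2×30299 − 7120 = 53478 km.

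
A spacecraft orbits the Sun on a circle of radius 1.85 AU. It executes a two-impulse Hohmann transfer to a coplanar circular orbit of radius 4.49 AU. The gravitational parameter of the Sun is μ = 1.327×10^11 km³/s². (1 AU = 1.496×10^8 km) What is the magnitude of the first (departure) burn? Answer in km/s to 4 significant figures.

In km: r₁ = 1.85 × 1.496×10^8 = 2.7676×10^8 km; r₂ = 4.49 × 1.496×10^8 = 6.71704×10^8 km.
Semi-major axis of the transfer orbit: a_t = (2.7676×10^8 + 6.71704×10^8)/2 = 4.74232×10^8 km.
Circular speed at r = 2.7676×10^8 km: v_c = √(μ/r) = 21.897 km/s.
Transfer-orbit speed at the same r (vis-viva, a = a_t): v_t = √[μ(2/r − 1/a_t)] = 26.060 km/s.
Δv₁ = |v_t − v_c| = |26.060 − 21.897| = 4.163 km/s.

Δv₁ = 4.163 km/s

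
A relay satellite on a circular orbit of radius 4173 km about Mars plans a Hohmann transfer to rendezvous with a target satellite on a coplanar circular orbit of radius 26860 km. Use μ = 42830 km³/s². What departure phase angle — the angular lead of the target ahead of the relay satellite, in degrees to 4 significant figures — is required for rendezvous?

Semi-major axis of the transfer orbit: a_t = (4173 + 26860)/2 = 15516.5 km.
The half-period of the transfer ellipse is t = π√(a_t³/μ) = 29340 s.
The target's mean motion on its circular orbit is ω₂ = √(μ/r₂³) = 4.7013×10^-5 rad/s.
Angle swept by the target during transfer: ω₂·t = 1.3794 rad = 79.03°.
Arrival is 180° from departure on the ellipse, so φ = 180° − 79.03° = 101.0°.

φ = 101.0°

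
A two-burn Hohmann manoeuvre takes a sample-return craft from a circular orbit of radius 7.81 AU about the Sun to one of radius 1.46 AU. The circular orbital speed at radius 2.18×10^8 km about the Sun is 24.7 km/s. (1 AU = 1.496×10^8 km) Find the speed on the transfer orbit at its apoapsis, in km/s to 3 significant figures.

From the circular-orbit relation v² = μ/r at r = 2.18×10^8 km: μ = v²r = (24.7)² × 2.18×10^8 = 1.33000×10^11 km³/s².
In km: r₁ = 7.81 × 1.496×10^8 = 1.168376×10^9 km; r₂ = 1.46 × 1.496×10^8 = 2.18416×10^8 km.
Semi-major axis of the transfer orbit: a_t = (1.168376×10^9 + 2.18416×10^8)/2 = 6.93396×10^8 km.
At apoapsis, r = 1.168376×10^9 km.
Vis-viva: v = √[μ(2/r − 1/a_t)] = √[1.33000×10^11 × (2/1.168376×10^9 − 1/6.93396×10^8)] = 5.988 km/s.

v = 5.99 km/s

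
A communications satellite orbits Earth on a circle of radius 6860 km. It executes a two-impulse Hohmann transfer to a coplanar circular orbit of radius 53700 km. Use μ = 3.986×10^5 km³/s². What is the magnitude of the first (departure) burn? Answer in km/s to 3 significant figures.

Semi-major axis of the transfer orbit: a_t = (6860 + 53700)/2 = 30280 km.
On the circular orbit at r = 6860 km, v_c = √(μ/r) = 7.62266 km/s.
Vis-viva on the transfer ellipse at r = 6860 km gives v_t = √[μ(2/r − 1/a_t)] = 10.1512 km/s.
Δv₁ = |v_t − v_c| = |10.1512 − 7.62266| = 2.529 km/s.

Δv₁ = 2.53 km/s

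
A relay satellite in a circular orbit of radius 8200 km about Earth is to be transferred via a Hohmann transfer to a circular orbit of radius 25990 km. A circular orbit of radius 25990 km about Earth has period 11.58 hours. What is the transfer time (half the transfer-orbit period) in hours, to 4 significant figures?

From Kepler's third law T² = 4π²r³/μ at r = 25990 km, T = 11.58 hours = 11.58 × 3600 s = 41688 s: μ = 4π²r³/T² = 3.98801×10^5 km³/s².
Transfer-ellipse semi-major axis a_t = (r₁ + r₂)/2 = (8200 + 25990)/2 = 17095 km.
Transfer time t = π√(a_t³/μ) = π√((17095)³ / 3.98801×10^5) = 11120 s.
Converting: 11120 s ÷ 3600 s/hour = 3.089 hours.

t = 3.089 hours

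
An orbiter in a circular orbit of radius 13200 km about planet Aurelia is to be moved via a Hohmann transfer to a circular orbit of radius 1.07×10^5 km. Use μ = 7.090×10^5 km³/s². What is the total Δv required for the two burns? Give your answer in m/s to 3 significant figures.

Δv = 3820 m/s

Transfer-ellipse semi-major axis a_t = (r₁ + r₂)/2 = (13200 + 1.070×10^5)/2 = 60100 km.
Circular speed at r₁: v₁ = √(μ/r₁) = √(7.090×10^5/13200) = 7.329 km/s.
Transfer-orbit speed at r₁ (v² = μ(2/r − 1/a)): v_p = √[μ(2/r₁ − 1/a_t)] = 9.779 km/s.
First burn Δv₁ = |v_p − v₁| = 2.450 km/s.
Circular speed at r₂: v₂ = √(μ/r₂) = 2.574 km/s.
Transfer-orbit speed at r₂: v_a = √[μ(2/r₂ − 1/a_t)] = 1.206 km/s.
Second burn Δv₂ = |v₂ − v_a| = 1.368 km/s.
Total Δv = Δv₁ + Δv₂ = 3.818 km/s.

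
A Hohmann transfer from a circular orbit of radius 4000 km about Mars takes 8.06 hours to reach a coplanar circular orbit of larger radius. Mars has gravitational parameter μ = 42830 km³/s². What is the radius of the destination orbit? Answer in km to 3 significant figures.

r₂ = 26800 km

Transfer time t = 8.06 hours = 29016 s, and t = π√(a_t³/μ).
So a_t = (μ t²/π²)^(1/3) = (42830 × (29016)² / π²)^(1/3) = 15402 km.
Since a_t = (r₁ + r₂)/2, r₂ = 2a_t − r₁ = 2×15402 − 4000 = 26804 km.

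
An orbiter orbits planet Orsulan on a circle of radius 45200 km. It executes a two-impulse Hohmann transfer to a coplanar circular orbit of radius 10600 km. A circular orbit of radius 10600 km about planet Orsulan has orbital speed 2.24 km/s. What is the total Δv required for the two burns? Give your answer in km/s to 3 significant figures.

From the circular-orbit relation v² = μ/r at r = 10600 km: μ = v²r = (2.24)² × 10600 = 53186.6 km³/s².
Transfer-ellipse semi-major axis a_t = (r₁ + r₂)/2 = (45200 + 10600)/2 = 27900 km.
At r₁ the circular-orbit speed is v₁ = √(μ/r₁) = 1.08476 km/s.
Transfer-orbit speed at r₁ (vis-viva equation): v_a = √[μ(2/r₁ − 1/a_t)] = 0.668625 km/s.
First burn Δv₁ = |v_a − v₁| = 0.4161 km/s.
At r₂, v₂ = √(μ/r₂) = 2.2400 km/s.
Transfer-orbit speed at r₂: v_p = √[μ(2/r₂ − 1/a_t)] = 2.8511 km/s.
Second burn Δv₂ = |v₂ − v_p| = 0.6111 km/s.
Total Δv = Δv₁ + Δv₂ = 1.027 km/s.

Δv = 1.03 km/s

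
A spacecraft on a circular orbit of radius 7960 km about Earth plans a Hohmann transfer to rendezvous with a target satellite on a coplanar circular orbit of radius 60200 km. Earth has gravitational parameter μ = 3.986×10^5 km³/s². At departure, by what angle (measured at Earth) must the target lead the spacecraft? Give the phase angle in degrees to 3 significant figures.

The Hohmann ellipse has a_t = (r₁ + r₂)/2 = 34080 km.
Transfer time t = π√(a_t³/μ) = 31306 s.
The target's mean motion on its circular orbit is ω₂ = √(μ/r₂³) = 4.2744×10^-5 rad/s.
Angle swept by the target during transfer: ω₂·t = 1.3381 rad = 76.67°.
Arrival is 180° from departure on the ellipse, so φ = 180° − 76.67° = 103°.

φ = 103°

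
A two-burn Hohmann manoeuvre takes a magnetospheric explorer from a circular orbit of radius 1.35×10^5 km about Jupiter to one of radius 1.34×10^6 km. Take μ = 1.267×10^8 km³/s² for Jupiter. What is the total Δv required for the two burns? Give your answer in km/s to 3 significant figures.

Δv = 16.2 km/s

Transfer-ellipse semi-major axis a_t = (r₁ + r₂)/2 = (1.350×10^5 + 1.340×10^6)/2 = 7.375×10^5 km.
At r₁ the circular-orbit speed is v₁ = √(μ/r₁) = 30.635 km/s.
On the transfer ellipse at r₁, vis-viva gives v_p = √[μ(2/r₁ − 1/a_t)] = 41.295 km/s.
First burn Δv₁ = |v_p − v₁| = 10.66 km/s.
At r₂, v₂ = √(μ/r₂) = 9.724 km/s.
Transfer-orbit speed at r₂: v_a = √[μ(2/r₂ − 1/a_t)] = 4.160 km/s.
Second burn Δv₂ = |v₂ − v_a| = 5.564 km/s.
Δv = Δv₁ + Δv₂ = 10.66 + 5.564 = 16.22 km/s.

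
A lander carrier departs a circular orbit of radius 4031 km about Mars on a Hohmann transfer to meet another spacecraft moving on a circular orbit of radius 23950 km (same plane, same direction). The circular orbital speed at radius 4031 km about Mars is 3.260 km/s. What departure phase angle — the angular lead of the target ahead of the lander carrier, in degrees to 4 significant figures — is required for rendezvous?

From the circular-orbit relation v² = μ/r at r = 4031 km: μ = v²r = (3.260)² × 4031 = 42839.9 km³/s².
Semi-major axis of the transfer orbit: a_t = (4031 + 23950)/2 = 13990.5 km.
Transfer time t = π√(a_t³/μ) = 25117 s.
Target angular speed ω₂ = √(μ/r₂³) = 5.5843×10^-5 rad/s.
Angle swept by the target during transfer: ω₂·t = 1.4026 rad = 80.36°.
The lander carrier traverses 180° on the transfer ellipse, so the target must lead by 180° − 80.36° = 99.64°.

φ = 99.64°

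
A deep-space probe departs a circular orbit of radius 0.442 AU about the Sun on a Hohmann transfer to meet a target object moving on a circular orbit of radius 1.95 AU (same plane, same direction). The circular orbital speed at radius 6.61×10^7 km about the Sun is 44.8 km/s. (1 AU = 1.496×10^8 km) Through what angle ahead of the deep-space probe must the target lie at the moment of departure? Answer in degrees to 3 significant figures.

φ = 93.5°

From the circular-orbit relation v² = μ/r at r = 6.61×10^7 km: μ = v²r = (44.8)² × 6.61×10^7 = 1.32665×10^11 km³/s².
In km: r₁ = 0.442 × 1.496×10^8 = 6.61232×10^7 km; r₂ = 1.95 × 1.496×10^8 = 2.9172×10^8 km.
Transfer-ellipse semi-major axis a_t = (r₁ + r₂)/2 = (6.61232×10^7 + 2.9172×10^8)/2 = 1.789216×10^8 km.
The half-period of the transfer ellipse is t = π√(a_t³/μ) = 2.064×10^7 s.
The target's mean motion on its circular orbit is ω₂ = √(μ/r₂³) = 7.310×10^-8 rad/s.
Angle swept by the target during transfer: ω₂·t = 1.509 rad = 86.46°.
The deep-space probe traverses 180° on the transfer ellipse, so the target must lead by 180° − 86.46° = 93.5°.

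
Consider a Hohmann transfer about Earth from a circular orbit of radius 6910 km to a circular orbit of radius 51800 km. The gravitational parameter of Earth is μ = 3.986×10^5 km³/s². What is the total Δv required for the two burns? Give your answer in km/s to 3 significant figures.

Semi-major axis of the transfer orbit: a_t = (6910 + 51800)/2 = 29355 km.
At r₁ the circular-orbit speed is v₁ = √(μ/r₁) = 7.5950 km/s.
On the transfer ellipse at r₁, vis-viva gives v_p = √[μ(2/r₁ − 1/a_t)] = 10.089 km/s.
First burn Δv₁ = |v_p − v₁| = 2.494 km/s.
Circular speed at r₂: v₂ = √(μ/r₂) = 2.774 km/s.
Transfer-orbit speed at r₂: v_a = √[μ(2/r₂ − 1/a_t)] = 1.346 km/s.
Second burn Δv₂ = |v₂ − v_a| = 1.428 km/s.
Total Δv = Δv₁ + Δv₂ = 3.922 km/s.

Δv = 3.92 km/s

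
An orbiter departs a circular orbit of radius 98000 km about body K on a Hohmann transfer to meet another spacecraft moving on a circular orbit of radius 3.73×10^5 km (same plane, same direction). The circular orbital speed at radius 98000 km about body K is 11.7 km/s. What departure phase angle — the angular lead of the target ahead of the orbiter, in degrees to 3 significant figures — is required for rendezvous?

φ = 89.7°

From the circular-orbit relation v² = μ/r at r = 98000 km: μ = v²r = (11.7)² × 98000 = 1.34152×10^7 km³/s².
The Hohmann ellipse has a_t = (r₁ + r₂)/2 = 2.355×10^5 km.
Transfer time t = π√(a_t³/μ) = 98030 s.
The target's mean motion on its circular orbit is ω₂ = √(μ/r₂³) = 1.608×10^-5 rad/s.
Angle swept by the target during transfer: ω₂·t = 1.576 rad = 90.30°.
Arrival is 180° from departure on the ellipse, so φ = 180° − 90.30° = 89.7°.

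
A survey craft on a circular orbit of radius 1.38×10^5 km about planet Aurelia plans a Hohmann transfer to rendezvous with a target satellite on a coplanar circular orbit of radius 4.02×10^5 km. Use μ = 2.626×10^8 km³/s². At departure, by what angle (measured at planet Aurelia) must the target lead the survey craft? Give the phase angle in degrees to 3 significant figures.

The Hohmann ellipse has a_t = (r₁ + r₂)/2 = 2.700×10^5 km.
Transfer time t = π√(a_t³/μ) = 27198.7 s.
The target's mean motion on its circular orbit is ω₂ = √(μ/r₂³) = 6.35782×10^-5 rad/s.
Angle swept by the target during transfer: ω₂·t = 1.7292 rad = 99.08°.
The survey craft traverses 180° on the transfer ellipse, so the target must lead by 180° − 99.08° = 80.9°.

φ = 80.9°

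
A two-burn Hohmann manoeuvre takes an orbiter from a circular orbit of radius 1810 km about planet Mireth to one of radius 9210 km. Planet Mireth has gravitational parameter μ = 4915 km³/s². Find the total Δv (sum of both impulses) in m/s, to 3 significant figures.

Δv = 794 m/s

Semi-major axis of the transfer orbit: a_t = (1810 + 9210)/2 = 5510 km.
Circular speed at r₁: v₁ = √(μ/r₁) = √(4915/1810) = 1.6479 km/s.
On the transfer ellipse at r₁, vis-viva equation gives v_p = √[μ(2/r₁ − 1/a_t)] = 2.1305 km/s.
First burn Δv₁ = |v_p − v₁| = 0.4826 km/s.
Circular speed at r₂: v₂ = √(μ/r₂) = 0.7305 km/s.
Transfer-orbit speed at r₂: v_a = √[μ(2/r₂ − 1/a_t)] = 0.4187 km/s.
Second burn Δv₂ = |v₂ − v_a| = 0.3118 km/s.
Total Δv = Δv₁ + Δv₂ = 0.7944 km/s.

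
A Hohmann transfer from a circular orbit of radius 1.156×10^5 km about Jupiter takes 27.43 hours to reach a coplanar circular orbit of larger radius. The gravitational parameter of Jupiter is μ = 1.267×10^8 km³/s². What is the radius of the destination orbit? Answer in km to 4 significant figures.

r₂ = 8.849×10^5 km

Transfer time t = 27.43 hours = 98748 s, and t = π√(a_t³/μ).
So a_t = (μ t²/π²)^(1/3) = (1.267×10^8 × (98748)² / π²)^(1/3) = 5.0024×10^5 km.
Since a_t = (r₁ + r₂)/2, r₂ = 2a_t − r₁ = 2×5.0024×10^5 − 1.156×10^5 = 8.8488×10^5 km.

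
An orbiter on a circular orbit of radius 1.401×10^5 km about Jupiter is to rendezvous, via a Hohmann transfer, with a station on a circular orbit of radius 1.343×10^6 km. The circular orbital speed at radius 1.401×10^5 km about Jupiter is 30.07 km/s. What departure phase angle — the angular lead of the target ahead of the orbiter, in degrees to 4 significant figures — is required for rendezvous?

φ = 106.1°

From the circular-orbit relation v² = μ/r at r = 1.401×10^5 km: μ = v²r = (30.07)² × 1.401×10^5 = 1.26679×10^8 km³/s².
The Hohmann ellipse has a_t = (r₁ + r₂)/2 = 7.4155×10^5 km.
The half-period of the transfer ellipse is t = π√(a_t³/μ) = 1.7824×10^5 s.
Target angular speed ω₂ = √(μ/r₂³) = 7.2317×10^-6 rad/s.
Angle swept by the target during transfer: ω₂·t = 1.28898 rad = 73.853°.
The orbiter traverses 180° on the transfer ellipse, so the target must lead by 180° − 73.853° = 106.1°.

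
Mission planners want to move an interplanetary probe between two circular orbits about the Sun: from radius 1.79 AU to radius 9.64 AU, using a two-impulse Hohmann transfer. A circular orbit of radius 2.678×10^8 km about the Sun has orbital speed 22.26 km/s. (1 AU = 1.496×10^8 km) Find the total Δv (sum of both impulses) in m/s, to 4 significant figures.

Δv = 10870 m/s

From the circular-orbit relation v² = μ/r at r = 2.678×10^8 km: μ = v²r = (22.26)² × 2.678×10^8 = 1.32697×10^11 km³/s².
In km: r₁ = 1.79 × 1.496×10^8 = 2.67784×10^8 km; r₂ = 9.64 × 1.496×10^8 = 1.442144×10^9 km.
The Hohmann ellipse has a_t = (r₁ + r₂)/2 = 8.54964×10^8 km.
Circular speed at r₁: v₁ = √(μ/r₁) = √(1.32697×10^11/2.67784×10^8) = 22.2607 km/s.
Transfer-orbit speed at r₁ (vis-viva equation): v_p = √[μ(2/r₁ − 1/a_t)] = 28.9114 km/s.
First burn Δv₁ = |v_p − v₁| = 6.6507 km/s.
At r₂, v₂ = √(μ/r₂) = 9.592 km/s.
Transfer-orbit speed at r₂: v_a = √[μ(2/r₂ − 1/a_t)] = 5.368 km/s.
Second burn Δv₂ = |v₂ − v_a| = 4.2240 km/s.
Total Δv = Δv₁ + Δv₂ = 10.87 km/s.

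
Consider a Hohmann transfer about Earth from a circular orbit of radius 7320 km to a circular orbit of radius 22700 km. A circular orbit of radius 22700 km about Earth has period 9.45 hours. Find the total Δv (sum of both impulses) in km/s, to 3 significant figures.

Δv = 2.96 km/s

From Kepler's third law T² = 4π²r³/μ at r = 22700 km, T = 9.45 hours = 9.45 × 3600 s = 34020 s: μ = 4π²r³/T² = 3.98996×10^5 km³/s².
Transfer-ellipse semi-major axis a_t = (r₁ + r₂)/2 = (7320 + 22700)/2 = 15010 km.
At r₁ the circular-orbit speed is v₁ = √(μ/r₁) = 7.383 km/s.
On the transfer ellipse at r₁, vis-viva gives v_p = √[μ(2/r₁ − 1/a_t)] = 9.079 km/s.
First burn Δv₁ = |v_p − v₁| = 1.696 km/s.
At r₂, v₂ = √(μ/r₂) = 4.1925 km/s.
Transfer-orbit speed at r₂: v_a = √[μ(2/r₂ − 1/a_t)] = 2.9278 km/s.
Second burn Δv₂ = |v₂ − v_a| = 1.265 km/s.
Total Δv = Δv₁ + Δv₂ = 2.961 km/s.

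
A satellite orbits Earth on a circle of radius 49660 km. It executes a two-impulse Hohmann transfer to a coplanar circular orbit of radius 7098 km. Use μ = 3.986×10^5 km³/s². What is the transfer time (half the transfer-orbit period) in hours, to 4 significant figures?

t = 6.608 hours

Transfer-ellipse semi-major axis a_t = (r₁ + r₂)/2 = (49660 + 7098)/2 = 28379 km.
Half the transfer-orbit period gives t = π√(a_t³/μ) = 23790 s.
Converting: 23790 s ÷ 3600 s/hour = 6.608 hours.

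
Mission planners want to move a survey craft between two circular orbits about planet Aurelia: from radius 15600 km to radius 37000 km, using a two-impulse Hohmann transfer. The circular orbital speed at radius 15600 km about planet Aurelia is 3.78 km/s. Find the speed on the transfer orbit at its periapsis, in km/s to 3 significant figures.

v = 4.48 km/s

From the circular-orbit relation v² = μ/r at r = 15600 km: μ = v²r = (3.78)² × 15600 = 2.22899×10^5 km³/s².
Semi-major axis of the transfer orbit: a_t = (15600 + 37000)/2 = 26300 km.
At periapsis, r = 15600 km.
Vis-viva: v = √[μ(2/r − 1/a_t)] = √[2.22899×10^5 × (2/15600 − 1/26300)] = 4.483 km/s.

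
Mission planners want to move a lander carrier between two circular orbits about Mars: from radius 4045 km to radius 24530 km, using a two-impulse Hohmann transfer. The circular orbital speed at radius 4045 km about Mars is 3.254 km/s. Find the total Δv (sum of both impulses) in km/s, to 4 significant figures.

From the circular-orbit relation v² = μ/r at r = 4045 km: μ = v²r = (3.254)² × 4045 = 42830.5 km³/s².
Transfer-ellipse semi-major axis a_t = (r₁ + r₂)/2 = (4045 + 24530)/2 = 14287.5 km.
Circular speed at r₁: v₁ = √(μ/r₁) = √(42830.5/4045) = 3.254 km/s.
Transfer-orbit speed at r₁ (v² = μ(2/r − 1/a)): v_p = √[μ(2/r₁ − 1/a_t)] = 4.264 km/s.
First burn Δv₁ = |v_p − v₁| = 1.010 km/s.
Circular speed at r₂: v₂ = √(μ/r₂) = 1.3214 km/s.
Transfer-orbit speed at r₂: v_a = √[μ(2/r₂ − 1/a_t)] = 0.70309 km/s.
Second burn Δv₂ = |v₂ − v_a| = 0.6183 km/s.
Δv = Δv₁ + Δv₂ = 1.010 + 0.6183 = 1.628 km/s.

Δv = 1.628 km/s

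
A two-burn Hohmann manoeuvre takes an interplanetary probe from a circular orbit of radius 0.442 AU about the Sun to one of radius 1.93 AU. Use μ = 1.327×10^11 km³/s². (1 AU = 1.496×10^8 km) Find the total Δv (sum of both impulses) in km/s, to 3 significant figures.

In km: r₁ = 0.442 × 1.496×10^8 = 6.61232×10^7 km; r₂ = 1.93 × 1.496×10^8 = 2.88728×10^8 km.
The Hohmann ellipse has a_t = (r₁ + r₂)/2 = 1.774256×10^8 km.
Circular speed at r₁: v₁ = √(μ/r₁) = √(1.327×10^11/6.61232×10^7) = 44.80 km/s.
On the transfer ellipse at r₁, vis-viva equation gives v_p = √[μ(2/r₁ − 1/a_t)] = 57.15 km/s.
First burn Δv₁ = |v_p − v₁| = 12.35 km/s.
Circular speed at r₂: v₂ = √(μ/r₂) = 21.4383 km/s.
Transfer-orbit speed at r₂: v_a = √[μ(2/r₂ − 1/a_t)] = 13.0876 km/s.
Second burn Δv₂ = |v₂ − v_a| = 8.351 km/s.
Δv = Δv₁ + Δv₂ = 12.35 + 8.351 = 20.70 km/s.

Δv = 20.7 km/s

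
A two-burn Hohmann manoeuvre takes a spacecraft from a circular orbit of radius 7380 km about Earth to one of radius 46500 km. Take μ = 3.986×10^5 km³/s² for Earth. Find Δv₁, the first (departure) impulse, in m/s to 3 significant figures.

Δv₁ = 2310 m/s

The Hohmann ellipse has a_t = (r₁ + r₂)/2 = 26940 km.
Circular speed at r = 7380 km: v_c = √(μ/r) = 7.349 km/s.
Vis-viva on the transfer ellipse at r = 7380 km gives v_t = √[μ(2/r − 1/a_t)] = 9.655 km/s.
Δv₁ = |v_t − v_c| = |9.655 − 7.349| = 2.306 km/s.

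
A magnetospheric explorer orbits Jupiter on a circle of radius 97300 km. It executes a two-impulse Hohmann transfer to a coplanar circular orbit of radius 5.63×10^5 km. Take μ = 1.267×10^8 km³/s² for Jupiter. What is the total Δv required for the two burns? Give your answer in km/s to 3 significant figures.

Semi-major axis of the transfer orbit: a_t = (97300 + 5.630×10^5)/2 = 3.3015×10^5 km.
At r₁ the circular-orbit speed is v₁ = √(μ/r₁) = 36.0854 km/s.
On the transfer ellipse at r₁, vis-viva equation gives v_p = √[μ(2/r₁ − 1/a_t)] = 47.1227 km/s.
First burn Δv₁ = |v_p − v₁| = 11.037 km/s.
At r₂, v₂ = √(μ/r₂) = 15.00148 km/s.
Transfer-orbit speed at r₂: v_a = √[μ(2/r₂ − 1/a_t)] = 8.143946 km/s.
Second burn Δv₂ = |v₂ − v_a| = 6.8575 km/s.
Total Δv = Δv₁ + Δv₂ = 17.89 km/s.

Δv = 17.9 km/s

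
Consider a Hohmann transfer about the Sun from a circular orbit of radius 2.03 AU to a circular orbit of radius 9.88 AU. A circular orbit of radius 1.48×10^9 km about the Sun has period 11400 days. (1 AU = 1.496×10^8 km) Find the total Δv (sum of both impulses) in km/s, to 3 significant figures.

Δv = 9.94 km/s

From Kepler's third law T² = 4π²r³/μ at r = 1.48×10^9 km, T = 11400 days = 11400 × 86400 s = 9.8496×10^8 s: μ = 4π²r³/T² = 1.31919×10^11 km³/s².
In km: r₁ = 2.03 × 1.496×10^8 = 3.03688×10^8 km; r₂ = 9.88 × 1.496×10^8 = 1.478048×10^9 km.
Semi-major axis of the transfer orbit: a_t = (3.03688×10^8 + 1.478048×10^9)/2 = 8.90868×10^8 km.
Circular speed at r₁: v₁ = √(μ/r₁) = √(1.31919×10^11/3.03688×10^8) = 20.842 km/s.
On the transfer ellipse at r₁, v² = μ(2/r − 1/a) gives v_p = √[μ(2/r₁ − 1/a_t)] = 26.846 km/s.
First burn Δv₁ = |v_p − v₁| = 6.004 km/s.
Circular speed at r₂: v₂ = √(μ/r₂) = 9.447 km/s.
Transfer-orbit speed at r₂: v_a = √[μ(2/r₂ − 1/a_t)] = 5.516 km/s.
Second burn Δv₂ = |v₂ − v_a| = 3.931 km/s.
Total Δv = Δv₁ + Δv₂ = 9.935 km/s.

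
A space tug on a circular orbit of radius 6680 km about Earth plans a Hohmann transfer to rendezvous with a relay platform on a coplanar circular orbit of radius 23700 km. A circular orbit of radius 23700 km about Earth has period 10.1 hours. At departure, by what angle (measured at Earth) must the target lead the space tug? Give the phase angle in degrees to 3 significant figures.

φ = 87.6°

From Kepler's third law T² = 4π²r³/μ at r = 23700 km, T = 10.1 hours = 10.1 × 3600 s = 36360 s: μ = 4π²r³/T² = 3.97518×10^5 km³/s².
Semi-major axis of the transfer orbit: a_t = (6680 + 23700)/2 = 15190 km.
The half-period of the transfer ellipse is t = π√(a_t³/μ) = 9328 s.
Target angular speed ω₂ = √(μ/r₂³) = 1.728×10^-4 rad/s.
Angle swept by the target during transfer: ω₂·t = 1.612 rad = 92.36°.
The space tug traverses 180° on the transfer ellipse, so the target must lead by 180° − 92.36° = 87.6°.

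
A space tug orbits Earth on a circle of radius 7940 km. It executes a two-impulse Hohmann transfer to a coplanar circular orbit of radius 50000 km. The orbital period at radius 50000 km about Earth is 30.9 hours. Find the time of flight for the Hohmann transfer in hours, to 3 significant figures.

t = 6.81 hours

From Kepler's third law T² = 4π²r³/μ at r = 50000 km, T = 30.9 hours = 30.9 × 3600 s = 1.1124×10^5 s: μ = 4π²r³/T² = 3.98793×10^5 km³/s².
Semi-major axis of the transfer orbit: a_t = (7940 + 50000)/2 = 28970 km.
Half the transfer-orbit period gives t = π√(a_t³/μ) = 24530 s.
Converting: 24530 s ÷ 3600 s/hour = 6.81 hours.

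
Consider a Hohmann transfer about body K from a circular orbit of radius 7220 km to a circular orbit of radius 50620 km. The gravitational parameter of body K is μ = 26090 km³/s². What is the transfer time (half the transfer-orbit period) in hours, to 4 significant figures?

t = 26.57 hours

Semi-major axis of the transfer orbit: a_t = (7220 + 50620)/2 = 28920 km.
By Kepler's third law the transfer-orbit period is T = 2π√(a_t³/μ), so t = T/2 = 95660 s.
Converting: 95660 s ÷ 3600 s/hour = 26.57 hours.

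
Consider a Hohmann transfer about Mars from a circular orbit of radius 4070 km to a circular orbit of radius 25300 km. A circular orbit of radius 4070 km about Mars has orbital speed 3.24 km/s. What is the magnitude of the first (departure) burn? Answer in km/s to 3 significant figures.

From the circular-orbit relation v² = μ/r at r = 4070 km: μ = v²r = (3.24)² × 4070 = 42725.2 km³/s².
Transfer-ellipse semi-major axis a_t = (r₁ + r₂)/2 = (4070 + 25300)/2 = 14685 km.
On the circular orbit at r = 4070 km, v_c = √(μ/r) = 3.240 km/s.
Transfer-orbit speed at the same r (vis-viva, a = a_t): v_t = √[μ(2/r − 1/a_t)] = 4.253 km/s.
Δv₁ = |v_t − v_c| = |4.253 − 3.240| = 1.013 km/s.

Δv₁ = 1.01 km/s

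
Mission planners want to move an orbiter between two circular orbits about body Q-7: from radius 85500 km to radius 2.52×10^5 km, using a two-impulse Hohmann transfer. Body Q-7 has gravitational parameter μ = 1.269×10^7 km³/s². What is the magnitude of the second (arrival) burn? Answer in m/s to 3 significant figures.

Transfer-ellipse semi-major axis a_t = (r₁ + r₂)/2 = (85500 + 2.520×10^5)/2 = 1.6875×10^5 km.
Circular speed at r = 2.520×10^5 km: v_c = √(μ/r) = 7.096 km/s.
Vis-viva on the transfer ellipse at r = 2.520×10^5 km gives v_t = √[μ(2/r − 1/a_t)] = 5.051 km/s.
Δv₂ = |v_t − v_c| = |5.051 − 7.096| = 2.045 km/s.

Δv₂ = 2050 m/s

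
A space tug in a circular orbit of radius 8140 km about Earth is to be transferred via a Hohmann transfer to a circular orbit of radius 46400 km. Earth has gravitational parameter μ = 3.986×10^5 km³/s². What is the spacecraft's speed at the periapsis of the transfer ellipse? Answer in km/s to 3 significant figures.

The Hohmann ellipse has a_t = (r₁ + r₂)/2 = 27270 km.
The periapsis of the transfer ellipse is at r = 8140 km.
Vis-viva: v = √[μ(2/r − 1/a_t)] = √[3.986×10^5 × (2/8140 − 1/27270)] = 9.128 km/s.

v = 9.13 km/s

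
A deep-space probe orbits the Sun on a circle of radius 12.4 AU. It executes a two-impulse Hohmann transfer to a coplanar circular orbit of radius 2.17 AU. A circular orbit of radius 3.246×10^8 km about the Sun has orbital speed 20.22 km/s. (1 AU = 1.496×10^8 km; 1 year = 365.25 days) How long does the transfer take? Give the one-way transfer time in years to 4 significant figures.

From the circular-orbit relation v² = μ/r at r = 3.246×10^8 km: μ = v²r = (20.22)² × 3.246×10^8 = 1.32712×10^11 km³/s².
In km: r₁ = 12.4 × 1.496×10^8 = 1.85504×10^9 km; r₂ = 2.17 × 1.496×10^8 = 3.24632×10^8 km.
Semi-major axis of the transfer orbit: a_t = (1.85504×10^9 + 3.24632×10^8)/2 = 1.089836×10^9 km.
By Kepler's third law the transfer-orbit period is T = 2π√(a_t³/μ), so t = T/2 = 3.1027×10^8 s.
Converting: 3.1027×10^8 s ÷ 3.15576×10^7 s/year (365.25 × 86400) = 9.832 years.

t = 9.832 years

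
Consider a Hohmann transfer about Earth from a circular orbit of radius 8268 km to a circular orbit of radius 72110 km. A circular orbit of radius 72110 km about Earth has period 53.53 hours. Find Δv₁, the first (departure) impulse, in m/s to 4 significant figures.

From Kepler's third law T² = 4π²r³/μ at r = 72110 km, T = 53.53 hours = 53.53 × 3600 s = 1.92708×10^5 s: μ = 4π²r³/T² = 3.98609×10^5 km³/s².
Transfer-ellipse semi-major axis a_t = (r₁ + r₂)/2 = (8268 + 72110)/2 = 40189 km.
Circular speed at r = 8268 km: v_c = √(μ/r) = 6.9434 km/s.
Transfer-orbit speed at the same r (vis-viva, a = a_t): v_t = √[μ(2/r − 1/a_t)] = 9.3007 km/s.
Δv₁ = |v_t − v_c| = |9.3007 − 6.9434| = 2.357 km/s.

Δv₁ = 2357 m/s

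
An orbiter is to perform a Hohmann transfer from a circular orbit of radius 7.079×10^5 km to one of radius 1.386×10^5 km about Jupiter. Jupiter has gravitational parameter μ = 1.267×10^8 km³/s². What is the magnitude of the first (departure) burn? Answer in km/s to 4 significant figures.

Semi-major axis of the transfer orbit: a_t = (7.079×10^5 + 1.386×10^5)/2 = 4.2325×10^5 km.
Circular speed at r = 7.079×10^5 km: v_c = √(μ/r) = 13.3783 km/s.
Vis-viva on the transfer ellipse at r = 7.079×10^5 km gives v_t = √[μ(2/r − 1/a_t)] = 7.65571 km/s.
Δv₁ = |v_t − v_c| = |7.65571 − 13.3783| = 5.723 km/s.

Δv₁ = 5.723 km/s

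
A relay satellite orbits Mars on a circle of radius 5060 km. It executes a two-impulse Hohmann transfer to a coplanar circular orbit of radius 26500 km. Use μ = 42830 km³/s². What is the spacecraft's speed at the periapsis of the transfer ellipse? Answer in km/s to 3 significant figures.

v = 3.77 km/s

Transfer-ellipse semi-major axis a_t = (r₁ + r₂)/2 = (5060 + 26500)/2 = 15780 km.
At periapsis, r = 5060 km.
Applying v² = μ(2/r − 1/a_t): v = 3.770 km/s.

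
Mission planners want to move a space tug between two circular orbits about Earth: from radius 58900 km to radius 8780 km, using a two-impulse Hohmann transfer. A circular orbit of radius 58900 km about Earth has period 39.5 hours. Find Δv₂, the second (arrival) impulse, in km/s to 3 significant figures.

Δv₂ = 2.15 km/s

From Kepler's third law T² = 4π²r³/μ at r = 58900 km, T = 39.5 hours = 39.5 × 3600 s = 1.422×10^5 s: μ = 4π²r³/T² = 3.98939×10^5 km³/s².
Semi-major axis of the transfer orbit: a_t = (58900 + 8780)/2 = 33840 km.
Circular speed at r = 8780 km: v_c = √(μ/r) = 6.741 km/s.
Vis-viva on the transfer ellipse at r = 8780 km gives v_t = √[μ(2/r − 1/a_t)] = 8.893 km/s.
Δv₂ = |v_t − v_c| = |8.893 − 6.741| = 2.152 km/s.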